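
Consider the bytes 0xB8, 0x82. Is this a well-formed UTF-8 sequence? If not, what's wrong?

invalid (continuation byte with no leading byte)

Byte 0xB8 = 10111000 has the form 10xxxxxx — a continuation byte — but there is no preceding leading byte.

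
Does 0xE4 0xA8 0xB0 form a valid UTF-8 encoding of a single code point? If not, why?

valid

Leading byte 0xE4 = 11100100 → 3-byte form.
Continuation bytes 0xA8=10101000, 0xB0=10110000 all match 10xxxxxx.
Decoded value 0x4A30 is ≥ 0x800 (shortest form) and not a surrogate.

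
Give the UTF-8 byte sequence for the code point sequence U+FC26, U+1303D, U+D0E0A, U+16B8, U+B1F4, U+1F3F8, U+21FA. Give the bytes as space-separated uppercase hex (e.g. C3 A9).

U+FC26: 3-byte form → EF B0 A6.
U+1303D: 4-byte form → F0 93 80 BD.
U+D0E0A: 4-byte form → F3 90 B8 8A.
U+16B8: 3-byte form → E1 9A B8.
U+B1F4: 3-byte form → EB 87 B4.
U+1F3F8: 4-byte form → F0 9F 8F B8.
U+21FA: 3-byte form → E2 87 BA.
Concatenated (24 bytes): EF B0 A6 F0 93 80 BD F3 90 B8 8A E1 9A B8 EB 87 B4 F0 9F 8F B8 E2 87 BA.

EF B0 A6 F0 93 80 BD F3 90 B8 8A E1 9A B8 EB 87 B4 F0 9F 8F B8 E2 87 BA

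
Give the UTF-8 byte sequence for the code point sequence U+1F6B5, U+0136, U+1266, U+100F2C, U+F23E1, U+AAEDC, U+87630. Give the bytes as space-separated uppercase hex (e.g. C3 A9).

F0 9F 9A B5 C4 B6 E1 89 A6 F4 80 BC AC F3 B2 8F A1 F2 AA BB 9C F2 87 98 B0

U+1F6B5: 4-byte form → F0 9F 9A B5.
U+0136: 2-byte form → C4 B6.
U+1266: 3-byte form → E1 89 A6.
U+100F2C: 4-byte form → F4 80 BC AC.
U+F23E1: 4-byte form → F3 B2 8F A1.
U+AAEDC: 4-byte form → F2 AA BB 9C.
U+87630: 4-byte form → F2 87 98 B0.
Concatenated (25 bytes): F0 9F 9A B5 C4 B6 E1 89 A6 F4 80 BC AC F3 B2 8F A1 F2 AA BB 9C F2 87 98 B0.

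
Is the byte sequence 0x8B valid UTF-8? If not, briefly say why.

Byte 0x8B = 10001011 has the form 10xxxxxx — a continuation byte — but there is no preceding leading byte.

invalid (continuation byte with no leading byte)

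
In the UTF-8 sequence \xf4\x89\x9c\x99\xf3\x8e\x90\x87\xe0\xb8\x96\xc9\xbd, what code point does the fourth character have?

Offset 0: leading byte 0xF4 = 11110100 → 4-byte char #1 = F4 89 9C 99.
Offset 4: leading byte 0xF3 = 11110011 → 4-byte char #2 = F3 8E 90 87.
Offset 8: leading byte 0xE0 = 11100000 → 3-byte char #3 = E0 B8 96.
Offset 11: leading byte 0xC9 = 11001001 → 2-byte char #4 = C9 BD.
Leading byte 0xC9 = 11001001 matches 110xxxxx → 2-byte sequence.
Byte 1: 0xC9 = 11001001, payload 01001 (5 bits).
Byte 2: 0xBD = 10111101 (10xxxxxx ✓), payload 111101.
Concatenate: 01001111101 = 0x27D (11 bits → U+027D).

U+027D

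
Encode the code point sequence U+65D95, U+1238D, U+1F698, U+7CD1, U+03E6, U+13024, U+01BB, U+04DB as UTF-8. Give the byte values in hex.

U+65D95: 4-byte form → F1 A5 B6 95.
U+1238D: 4-byte form → F0 92 8E 8D.
U+1F698: 4-byte form → F0 9F 9A 98.
U+7CD1: 3-byte form → E7 B3 91.
U+03E6: 2-byte form → CF A6.
U+13024: 4-byte form → F0 93 80 A4.
U+01BB: 2-byte form → C6 BB.
U+04DB: 2-byte form → D3 9B.
Concatenated (25 bytes): F1 A5 B6 95 F0 92 8E 8D F0 9F 9A 98 E7 B3 91 CF A6 F0 93 80 A4 C6 BB D3 9B.

F1 A5 B6 95 F0 92 8E 8D F0 9F 9A 98 E7 B3 91 CF A6 F0 93 80 A4 C6 BB D3 9B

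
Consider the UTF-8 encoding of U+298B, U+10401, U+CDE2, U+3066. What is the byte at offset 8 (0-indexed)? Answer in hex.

U+298B → 3-byte form E2 A6 8B at offsets 0–2.
U+10401 → 4-byte form F0 90 90 81 at offsets 3–6.
U+CDE2 → 3-byte form EC B7 A2 at offsets 7–9.
Offset 8 falls in char 3's range; it's byte 2 of EC B7 A2 = 0xB7.

0xB7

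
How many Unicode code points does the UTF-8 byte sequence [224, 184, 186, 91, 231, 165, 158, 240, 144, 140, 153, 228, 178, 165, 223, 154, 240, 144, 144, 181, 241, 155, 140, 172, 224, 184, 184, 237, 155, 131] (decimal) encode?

10

Byte at offset 0: 0xE0 = 11100000 → 3-byte char (#1). Advance 3.
Byte at offset 3: 0x5B = 01011011 → 1-byte char (#2). Advance 1.
Byte at offset 4: 0xE7 = 11100111 → 3-byte char (#3). Advance 3.
Byte at offset 7: 0xF0 = 11110000 → 4-byte char (#4). Advance 4.
Byte at offset 11: 0xE4 = 11100100 → 3-byte char (#5). Advance 3.
Byte at offset 14: 0xDF = 11011111 → 2-byte char (#6). Advance 2.
Byte at offset 16: 0xF0 = 11110000 → 4-byte char (#7). Advance 4.
Byte at offset 20: 0xF1 = 11110001 → 4-byte char (#8). Advance 4.
Byte at offset 24: 0xE0 = 11100000 → 3-byte char (#9). Advance 3.
Byte at offset 27: 0xED = 11101101 → 3-byte char (#10). Advance 3.
Reached end at offset 30 after 10 code points.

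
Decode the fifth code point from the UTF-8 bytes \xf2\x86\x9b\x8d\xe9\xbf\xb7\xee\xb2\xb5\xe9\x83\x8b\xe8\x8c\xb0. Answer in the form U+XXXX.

Offset 0: leading byte 0xF2 = 11110010 → 4-byte char #1 = F2 86 9B 8D.
Offset 4: leading byte 0xE9 = 11101001 → 3-byte char #2 = E9 BF B7.
Offset 7: leading byte 0xEE = 11101110 → 3-byte char #3 = EE B2 B5.
Offset 10: leading byte 0xE9 = 11101001 → 3-byte char #4 = E9 83 8B.
Offset 13: leading byte 0xE8 = 11101000 → 3-byte char #5 = E8 8C B0.
Leading byte 0xE8 = 11101000 matches 1110xxxx → 3-byte sequence.
Byte 1: 0xE8 = 11101000, payload 1000 (4 bits).
Byte 2: 0x8C = 10001100 (10xxxxxx ✓), payload 001100.
Byte 3: 0xB0 = 10110000 (10xxxxxx ✓), payload 110000.
Concatenate: 1000001100110000 = 0x8330 (16 bits → U+8330).

U+8330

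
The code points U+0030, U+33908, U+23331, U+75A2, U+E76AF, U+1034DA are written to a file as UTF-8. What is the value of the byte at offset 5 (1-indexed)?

1-indexed offset 5 is 0-indexed offset 4.
U+0030 → 1-byte form 30 at offsets 0–0.
U+33908 → 4-byte form F0 B3 A4 88 at offsets 1–4.
Offset 4 falls in char 2's range; it's byte 4 of F0 B3 A4 88 = 0x88.

0x88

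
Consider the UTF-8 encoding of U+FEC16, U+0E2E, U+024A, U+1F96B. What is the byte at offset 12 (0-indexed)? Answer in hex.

0xAB

U+FEC16 → 4-byte form F3 BE B0 96 at offsets 0–3.
U+0E2E → 3-byte form E0 B8 AE at offsets 4–6.
U+024A → 2-byte form C9 8A at offsets 7–8.
U+1F96B → 4-byte form F0 9F A5 AB at offsets 9–12.
Offset 12 falls in char 4's range; it's byte 4 of F0 9F A5 AB = 0xAB.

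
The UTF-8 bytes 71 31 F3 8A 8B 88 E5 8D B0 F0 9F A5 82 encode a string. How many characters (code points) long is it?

5

Byte at offset 0: 0x71 = 01110001 → 1-byte char (#1). Advance 1.
Byte at offset 1: 0x31 = 00110001 → 1-byte char (#2). Advance 1.
Byte at offset 2: 0xF3 = 11110011 → 4-byte char (#3). Advance 4.
Byte at offset 6: 0xE5 = 11100101 → 3-byte char (#4). Advance 3.
Byte at offset 9: 0xF0 = 11110000 → 4-byte char (#5). Advance 4.
Reached end at offset 13 after 5 code points.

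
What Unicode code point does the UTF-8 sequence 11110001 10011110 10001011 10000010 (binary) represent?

U+5E2C2

Leading byte 0xF1 = 11110001 matches 11110xxx → 4-byte sequence.
Byte 1: 0xF1 = 11110001, payload 001 (3 bits).
Byte 2: 0x9E = 10011110 (10xxxxxx ✓), payload 011110.
Byte 3: 0x8B = 10001011 (10xxxxxx ✓), payload 001011.
Byte 4: 0x82 = 10000010 (10xxxxxx ✓), payload 000010.
Concatenate: 001011110001011000010 = 0x5E2C2 (21 bits → U+5E2C2).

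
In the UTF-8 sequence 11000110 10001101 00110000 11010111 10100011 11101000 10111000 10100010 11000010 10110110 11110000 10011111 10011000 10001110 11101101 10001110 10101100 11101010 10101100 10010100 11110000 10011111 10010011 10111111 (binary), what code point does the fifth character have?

Offset 0: leading byte 0xC6 = 11000110 → 2-byte char #1 = C6 8D.
Offset 2: leading byte 0x30 = 00110000 → 1-byte char #2 = 30.
Offset 3: leading byte 0xD7 = 11010111 → 2-byte char #3 = D7 A3.
Offset 5: leading byte 0xE8 = 11101000 → 3-byte char #4 = E8 B8 A2.
Offset 8: leading byte 0xC2 = 11000010 → 2-byte char #5 = C2 B6.
Leading byte 0xC2 = 11000010 matches 110xxxxx → 2-byte sequence.
Byte 1: 0xC2 = 11000010, payload 00010 (5 bits).
Byte 2: 0xB6 = 10110110 (10xxxxxx ✓), payload 110110.
Concatenate: 00010110110 = 0xB6 (11 bits → U+00B6).

U+00B6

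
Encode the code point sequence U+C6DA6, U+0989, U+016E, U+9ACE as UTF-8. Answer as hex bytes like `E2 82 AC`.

U+C6DA6: 4-byte form → F3 86 B6 A6.
U+0989: 3-byte form → E0 A6 89.
U+016E: 2-byte form → C5 AE.
U+9ACE: 3-byte form → E9 AB 8E.
Concatenated (12 bytes): F3 86 B6 A6 E0 A6 89 C5 AE E9 AB 8E.

F3 86 B6 A6 E0 A6 89 C5 AE E9 AB 8E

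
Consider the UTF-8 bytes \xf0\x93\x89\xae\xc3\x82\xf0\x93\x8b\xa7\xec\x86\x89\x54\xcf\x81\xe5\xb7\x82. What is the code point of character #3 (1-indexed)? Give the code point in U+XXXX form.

U+132E7

Offset 0: leading byte 0xF0 = 11110000 → 4-byte char #1 = F0 93 89 AE.
Offset 4: leading byte 0xC3 = 11000011 → 2-byte char #2 = C3 82.
Offset 6: leading byte 0xF0 = 11110000 → 4-byte char #3 = F0 93 8B A7.
Leading byte 0xF0 = 11110000 matches 11110xxx → 4-byte sequence.
Byte 1: 0xF0 = 11110000, payload 000 (3 bits).
Byte 2: 0x93 = 10010011 (10xxxxxx ✓), payload 010011.
Byte 3: 0x8B = 10001011 (10xxxxxx ✓), payload 001011.
Byte 4: 0xA7 = 10100111 (10xxxxxx ✓), payload 100111.
Concatenate: 000010011001011100111 = 0x132E7 (21 bits → U+132E7).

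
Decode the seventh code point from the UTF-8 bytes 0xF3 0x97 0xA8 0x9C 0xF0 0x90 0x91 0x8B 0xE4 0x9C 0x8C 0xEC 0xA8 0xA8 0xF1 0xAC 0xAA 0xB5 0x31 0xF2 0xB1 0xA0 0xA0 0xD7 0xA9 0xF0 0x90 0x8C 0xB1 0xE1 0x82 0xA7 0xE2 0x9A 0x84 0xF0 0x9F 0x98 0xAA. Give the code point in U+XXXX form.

U+B1820

Offset 0: leading byte 0xF3 = 11110011 → 4-byte char #1 = F3 97 A8 9C.
Offset 4: leading byte 0xF0 = 11110000 → 4-byte char #2 = F0 90 91 8B.
Offset 8: leading byte 0xE4 = 11100100 → 3-byte char #3 = E4 9C 8C.
Offset 11: leading byte 0xEC = 11101100 → 3-byte char #4 = EC A8 A8.
Offset 14: leading byte 0xF1 = 11110001 → 4-byte char #5 = F1 AC AA B5.
Offset 18: leading byte 0x31 = 00110001 → 1-byte char #6 = 31.
Offset 19: leading byte 0xF2 = 11110010 → 4-byte char #7 = F2 B1 A0 A0.
Leading byte 0xF2 = 11110010 matches 11110xxx → 4-byte sequence.
Byte 1: 0xF2 = 11110010, payload 010 (3 bits).
Byte 2: 0xB1 = 10110001 (10xxxxxx ✓), payload 110001.
Byte 3: 0xA0 = 10100000 (10xxxxxx ✓), payload 100000.
Byte 4: 0xA0 = 10100000 (10xxxxxx ✓), payload 100000.
Concatenate: 010110001100000100000 = 0xB1820 (21 bits → U+B1820).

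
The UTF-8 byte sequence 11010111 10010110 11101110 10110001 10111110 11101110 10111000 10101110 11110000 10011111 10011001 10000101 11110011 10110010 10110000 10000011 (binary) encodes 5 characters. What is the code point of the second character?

U+EC7E

Offset 0: leading byte 0xD7 = 11010111 → 2-byte char #1 = D7 96.
Offset 2: leading byte 0xEE = 11101110 → 3-byte char #2 = EE B1 BE.
Leading byte 0xEE = 11101110 matches 1110xxxx → 3-byte sequence.
Byte 1: 0xEE = 11101110, payload 1110 (4 bits).
Byte 2: 0xB1 = 10110001 (10xxxxxx ✓), payload 110001.
Byte 3: 0xBE = 10111110 (10xxxxxx ✓), payload 111110.
Concatenate: 1110110001111110 = 0xEC7E (16 bits → U+EC7E).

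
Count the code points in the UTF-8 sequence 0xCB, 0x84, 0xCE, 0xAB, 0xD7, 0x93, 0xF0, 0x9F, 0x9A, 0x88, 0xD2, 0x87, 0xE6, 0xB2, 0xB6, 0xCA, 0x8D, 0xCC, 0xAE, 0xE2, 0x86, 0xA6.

Byte at offset 0: 0xCB = 11001011 → 2-byte char (#1). Advance 2.
Byte at offset 2: 0xCE = 11001110 → 2-byte char (#2). Advance 2.
Byte at offset 4: 0xD7 = 11010111 → 2-byte char (#3). Advance 2.
Byte at offset 6: 0xF0 = 11110000 → 4-byte char (#4). Advance 4.
Byte at offset 10: 0xD2 = 11010010 → 2-byte char (#5). Advance 2.
Byte at offset 12: 0xE6 = 11100110 → 3-byte char (#6). Advance 3.
Byte at offset 15: 0xCA = 11001010 → 2-byte char (#7). Advance 2.
Byte at offset 17: 0xCC = 11001100 → 2-byte char (#8). Advance 2.
Byte at offset 19: 0xE2 = 11100010 → 3-byte char (#9). Advance 3.
Reached end at offset 22 after 9 code points.

9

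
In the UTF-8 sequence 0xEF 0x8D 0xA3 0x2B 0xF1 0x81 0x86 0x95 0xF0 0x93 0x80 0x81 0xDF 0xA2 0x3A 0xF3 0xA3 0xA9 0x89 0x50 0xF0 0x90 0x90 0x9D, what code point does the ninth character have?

Offset 0: leading byte 0xEF = 11101111 → 3-byte char #1 = EF 8D A3.
Offset 3: leading byte 0x2B = 00101011 → 1-byte char #2 = 2B.
Offset 4: leading byte 0xF1 = 11110001 → 4-byte char #3 = F1 81 86 95.
Offset 8: leading byte 0xF0 = 11110000 → 4-byte char #4 = F0 93 80 81.
Offset 12: leading byte 0xDF = 11011111 → 2-byte char #5 = DF A2.
Offset 14: leading byte 0x3A = 00111010 → 1-byte char #6 = 3A.
Offset 15: leading byte 0xF3 = 11110011 → 4-byte char #7 = F3 A3 A9 89.
Offset 19: leading byte 0x50 = 01010000 → 1-byte char #8 = 50.
Offset 20: leading byte 0xF0 = 11110000 → 4-byte char #9 = F0 90 90 9D.
Leading byte 0xF0 = 11110000 matches 11110xxx → 4-byte sequence.
Byte 1: 0xF0 = 11110000, payload 000 (3 bits).
Byte 2: 0x90 = 10010000 (10xxxxxx ✓), payload 010000.
Byte 3: 0x90 = 10010000 (10xxxxxx ✓), payload 010000.
Byte 4: 0x9D = 10011101 (10xxxxxx ✓), payload 011101.
Concatenate: 000010000010000011101 = 0x1041D (21 bits → U+1041D).

U+1041D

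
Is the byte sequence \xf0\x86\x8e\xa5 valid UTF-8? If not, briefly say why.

Leading byte 0xF0 = 11110000 → 4-byte form.
Continuation bytes all match 10xxxxxx. Payload decodes to 0x63A5.
But 0x63A5 < 0x10000, the minimum for a 4-byte sequence — this is an overlong encoding.

invalid (overlong encoding)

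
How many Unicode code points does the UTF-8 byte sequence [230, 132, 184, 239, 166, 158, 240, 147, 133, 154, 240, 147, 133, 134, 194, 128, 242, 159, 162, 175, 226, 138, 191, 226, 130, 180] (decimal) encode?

8

Byte at offset 0: 0xE6 = 11100110 → 3-byte char (#1). Advance 3.
Byte at offset 3: 0xEF = 11101111 → 3-byte char (#2). Advance 3.
Byte at offset 6: 0xF0 = 11110000 → 4-byte char (#3). Advance 4.
Byte at offset 10: 0xF0 = 11110000 → 4-byte char (#4). Advance 4.
Byte at offset 14: 0xC2 = 11000010 → 2-byte char (#5). Advance 2.
Byte at offset 16: 0xF2 = 11110010 → 4-byte char (#6). Advance 4.
Byte at offset 20: 0xE2 = 11100010 → 3-byte char (#7). Advance 3.
Byte at offset 23: 0xE2 = 11100010 → 3-byte char (#8). Advance 3.
Reached end at offset 26 after 8 code points.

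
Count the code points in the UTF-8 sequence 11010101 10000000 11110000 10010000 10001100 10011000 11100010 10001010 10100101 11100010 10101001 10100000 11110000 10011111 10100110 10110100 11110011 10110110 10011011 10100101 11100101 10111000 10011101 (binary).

Byte at offset 0: 0xD5 = 11010101 → 2-byte char (#1). Advance 2.
Byte at offset 2: 0xF0 = 11110000 → 4-byte char (#2). Advance 4.
Byte at offset 6: 0xE2 = 11100010 → 3-byte char (#3). Advance 3.
Byte at offset 9: 0xE2 = 11100010 → 3-byte char (#4). Advance 3.
Byte at offset 12: 0xF0 = 11110000 → 4-byte char (#5). Advance 4.
Byte at offset 16: 0xF3 = 11110011 → 4-byte char (#6). Advance 4.
Byte at offset 20: 0xE5 = 11100101 → 3-byte char (#7). Advance 3.
Reached end at offset 23 after 7 code points.

7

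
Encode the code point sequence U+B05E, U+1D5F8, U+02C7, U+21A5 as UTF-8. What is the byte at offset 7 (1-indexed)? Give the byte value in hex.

1-indexed offset 7 is 0-indexed offset 6.
U+B05E → 3-byte form EB 81 9E at offsets 0–2.
U+1D5F8 → 4-byte form F0 9D 97 B8 at offsets 3–6.
Offset 6 falls in char 2's range; it's byte 4 of F0 9D 97 B8 = 0xB8.

0xB8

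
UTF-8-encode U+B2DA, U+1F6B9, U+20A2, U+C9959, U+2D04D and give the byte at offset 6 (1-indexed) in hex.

1-indexed offset 6 is 0-indexed offset 5.
U+B2DA → 3-byte form EB 8B 9A at offsets 0–2.
U+1F6B9 → 4-byte form F0 9F 9A B9 at offsets 3–6.
Offset 5 falls in char 2's range; it's byte 3 of F0 9F 9A B9 = 0x9A.

0x9A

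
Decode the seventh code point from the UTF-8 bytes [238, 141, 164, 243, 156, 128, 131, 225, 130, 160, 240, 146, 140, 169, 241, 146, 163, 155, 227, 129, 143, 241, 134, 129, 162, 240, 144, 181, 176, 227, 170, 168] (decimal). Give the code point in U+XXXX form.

Offset 0: leading byte 0xEE = 11101110 → 3-byte char #1 = EE 8D A4.
Offset 3: leading byte 0xF3 = 11110011 → 4-byte char #2 = F3 9C 80 83.
Offset 7: leading byte 0xE1 = 11100001 → 3-byte char #3 = E1 82 A0.
Offset 10: leading byte 0xF0 = 11110000 → 4-byte char #4 = F0 92 8C A9.
Offset 14: leading byte 0xF1 = 11110001 → 4-byte char #5 = F1 92 A3 9B.
Offset 18: leading byte 0xE3 = 11100011 → 3-byte char #6 = E3 81 8F.
Offset 21: leading byte 0xF1 = 11110001 → 4-byte char #7 = F1 86 81 A2.
Leading byte 0xF1 = 11110001 matches 11110xxx → 4-byte sequence.
Byte 1: 0xF1 = 11110001, payload 001 (3 bits).
Byte 2: 0x86 = 10000110 (10xxxxxx ✓), payload 000110.
Byte 3: 0x81 = 10000001 (10xxxxxx ✓), payload 000001.
Byte 4: 0xA2 = 10100010 (10xxxxxx ✓), payload 100010.
Concatenate: 001000110000001100010 = 0x46062 (21 bits → U+46062).

U+46062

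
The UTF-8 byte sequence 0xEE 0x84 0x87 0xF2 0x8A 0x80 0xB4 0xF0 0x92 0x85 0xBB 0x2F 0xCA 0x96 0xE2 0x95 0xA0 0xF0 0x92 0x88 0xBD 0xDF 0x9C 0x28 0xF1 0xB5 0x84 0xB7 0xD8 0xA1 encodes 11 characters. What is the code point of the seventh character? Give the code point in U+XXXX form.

U+1223D

Offset 0: leading byte 0xEE = 11101110 → 3-byte char #1 = EE 84 87.
Offset 3: leading byte 0xF2 = 11110010 → 4-byte char #2 = F2 8A 80 B4.
Offset 7: leading byte 0xF0 = 11110000 → 4-byte char #3 = F0 92 85 BB.
Offset 11: leading byte 0x2F = 00101111 → 1-byte char #4 = 2F.
Offset 12: leading byte 0xCA = 11001010 → 2-byte char #5 = CA 96.
Offset 14: leading byte 0xE2 = 11100010 → 3-byte char #6 = E2 95 A0.
Offset 17: leading byte 0xF0 = 11110000 → 4-byte char #7 = F0 92 88 BD.
Leading byte 0xF0 = 11110000 matches 11110xxx → 4-byte sequence.
Byte 1: 0xF0 = 11110000, payload 000 (3 bits).
Byte 2: 0x92 = 10010010 (10xxxxxx ✓), payload 010010.
Byte 3: 0x88 = 10001000 (10xxxxxx ✓), payload 001000.
Byte 4: 0xBD = 10111101 (10xxxxxx ✓), payload 111101.
Concatenate: 000010010001000111101 = 0x1223D (21 bits → U+1223D).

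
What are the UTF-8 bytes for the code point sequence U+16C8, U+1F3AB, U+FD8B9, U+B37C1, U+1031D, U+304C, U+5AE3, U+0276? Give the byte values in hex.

E1 9B 88 F0 9F 8E AB F3 BD A2 B9 F2 B3 9F 81 F0 90 8C 9D E3 81 8C E5 AB A3 C9 B6

U+16C8: 3-byte form → E1 9B 88.
U+1F3AB: 4-byte form → F0 9F 8E AB.
U+FD8B9: 4-byte form → F3 BD A2 B9.
U+B37C1: 4-byte form → F2 B3 9F 81.
U+1031D: 4-byte form → F0 90 8C 9D.
U+304C: 3-byte form → E3 81 8C.
U+5AE3: 3-byte form → E5 AB A3.
U+0276: 2-byte form → C9 B6.
Concatenated (27 bytes): E1 9B 88 F0 9F 8E AB F3 BD A2 B9 F2 B3 9F 81 F0 90 8C 9D E3 81 8C E5 AB A3 C9 B6.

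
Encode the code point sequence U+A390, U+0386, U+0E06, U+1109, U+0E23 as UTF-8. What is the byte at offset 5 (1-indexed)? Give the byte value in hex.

0x86

1-indexed offset 5 is 0-indexed offset 4.
U+A390 → 3-byte form EA 8E 90 at offsets 0–2.
U+0386 → 2-byte form CE 86 at offsets 3–4.
Offset 4 falls in char 2's range; it's byte 2 of CE 86 = 0x86.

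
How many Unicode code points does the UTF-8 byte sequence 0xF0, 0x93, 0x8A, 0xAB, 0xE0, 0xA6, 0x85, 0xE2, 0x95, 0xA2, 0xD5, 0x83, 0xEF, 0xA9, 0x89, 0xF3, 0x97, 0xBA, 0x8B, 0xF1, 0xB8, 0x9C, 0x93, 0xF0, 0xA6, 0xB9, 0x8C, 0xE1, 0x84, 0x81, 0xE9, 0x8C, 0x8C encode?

Byte at offset 0: 0xF0 = 11110000 → 4-byte char (#1). Advance 4.
Byte at offset 4: 0xE0 = 11100000 → 3-byte char (#2). Advance 3.
Byte at offset 7: 0xE2 = 11100010 → 3-byte char (#3). Advance 3.
Byte at offset 10: 0xD5 = 11010101 → 2-byte char (#4). Advance 2.
Byte at offset 12: 0xEF = 11101111 → 3-byte char (#5). Advance 3.
Byte at offset 15: 0xF3 = 11110011 → 4-byte char (#6). Advance 4.
Byte at offset 19: 0xF1 = 11110001 → 4-byte char (#7). Advance 4.
Byte at offset 23: 0xF0 = 11110000 → 4-byte char (#8). Advance 4.
Byte at offset 27: 0xE1 = 11100001 → 3-byte char (#9). Advance 3.
Byte at offset 30: 0xE9 = 11101001 → 3-byte char (#10). Advance 3.
Reached end at offset 33 after 10 code points.

10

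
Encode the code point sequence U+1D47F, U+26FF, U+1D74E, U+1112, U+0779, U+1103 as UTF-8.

U+1D47F: 4-byte form → F0 9D 91 BF.
U+26FF: 3-byte form → E2 9B BF.
U+1D74E: 4-byte form → F0 9D 9D 8E.
U+1112: 3-byte form → E1 84 92.
U+0779: 2-byte form → DD B9.
U+1103: 3-byte form → E1 84 83.
Concatenated (19 bytes): F0 9D 91 BF E2 9B BF F0 9D 9D 8E E1 84 92 DD B9 E1 84 83.

F0 9D 91 BF E2 9B BF F0 9D 9D 8E E1 84 92 DD B9 E1 84 83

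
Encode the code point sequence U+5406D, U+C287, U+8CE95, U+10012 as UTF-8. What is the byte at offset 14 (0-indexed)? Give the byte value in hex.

0x92

U+5406D → 4-byte form F1 94 81 AD at offsets 0–3.
U+C287 → 3-byte form EC 8A 87 at offsets 4–6.
U+8CE95 → 4-byte form F2 8C BA 95 at offsets 7–10.
U+10012 → 4-byte form F0 90 80 92 at offsets 11–14.
Offset 14 falls in char 4's range; it's byte 4 of F0 90 80 92 = 0x92.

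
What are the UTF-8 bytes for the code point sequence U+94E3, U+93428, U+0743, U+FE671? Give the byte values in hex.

U+94E3: 3-byte form → E9 93 A3.
U+93428: 4-byte form → F2 93 90 A8.
U+0743: 2-byte form → DD 83.
U+FE671: 4-byte form → F3 BE 99 B1.
Concatenated (13 bytes): E9 93 A3 F2 93 90 A8 DD 83 F3 BE 99 B1.

E9 93 A3 F2 93 90 A8 DD 83 F3 BE 99 B1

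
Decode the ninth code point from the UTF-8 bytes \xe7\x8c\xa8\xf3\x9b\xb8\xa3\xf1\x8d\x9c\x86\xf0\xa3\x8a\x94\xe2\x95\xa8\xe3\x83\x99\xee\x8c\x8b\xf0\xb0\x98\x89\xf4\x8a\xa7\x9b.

Offset 0: leading byte 0xE7 = 11100111 → 3-byte char #1 = E7 8C A8.
Offset 3: leading byte 0xF3 = 11110011 → 4-byte char #2 = F3 9B B8 A3.
Offset 7: leading byte 0xF1 = 11110001 → 4-byte char #3 = F1 8D 9C 86.
Offset 11: leading byte 0xF0 = 11110000 → 4-byte char #4 = F0 A3 8A 94.
Offset 15: leading byte 0xE2 = 11100010 → 3-byte char #5 = E2 95 A8.
Offset 18: leading byte 0xE3 = 11100011 → 3-byte char #6 = E3 83 99.
Offset 21: leading byte 0xEE = 11101110 → 3-byte char #7 = EE 8C 8B.
Offset 24: leading byte 0xF0 = 11110000 → 4-byte char #8 = F0 B0 98 89.
Offset 28: leading byte 0xF4 = 11110100 → 4-byte char #9 = F4 8A A7 9B.
Leading byte 0xF4 = 11110100 matches 11110xxx → 4-byte sequence.
Byte 1: 0xF4 = 11110100, payload 100 (3 bits).
Byte 2: 0x8A = 10001010 (10xxxxxx ✓), payload 001010.
Byte 3: 0xA7 = 10100111 (10xxxxxx ✓), payload 100111.
Byte 4: 0x9B = 10011011 (10xxxxxx ✓), payload 011011.
Concatenate: 100001010100111011011 = 0x10A9DB (21 bits → U+10A9DB).

U+10A9DB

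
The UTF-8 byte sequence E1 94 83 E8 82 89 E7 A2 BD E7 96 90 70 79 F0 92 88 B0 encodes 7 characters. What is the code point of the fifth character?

Offset 0: leading byte 0xE1 = 11100001 → 3-byte char #1 = E1 94 83.
Offset 3: leading byte 0xE8 = 11101000 → 3-byte char #2 = E8 82 89.
Offset 6: leading byte 0xE7 = 11100111 → 3-byte char #3 = E7 A2 BD.
Offset 9: leading byte 0xE7 = 11100111 → 3-byte char #4 = E7 96 90.
Offset 12: leading byte 0x70 = 01110000 → 1-byte char #5 = 70.
Leading byte 0x70 = 01110000 matches 0xxxxxxx → 1-byte sequence.
Byte 1: 0x70 = 01110000, payload 1110000 (7 bits).
Concatenate: 1110000 = 0x70 (7 bits → U+0070).

U+0070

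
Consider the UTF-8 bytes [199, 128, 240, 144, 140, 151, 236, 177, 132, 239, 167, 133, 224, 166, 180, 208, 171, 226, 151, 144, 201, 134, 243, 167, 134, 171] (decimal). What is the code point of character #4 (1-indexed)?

Offset 0: leading byte 0xC7 = 11000111 → 2-byte char #1 = C7 80.
Offset 2: leading byte 0xF0 = 11110000 → 4-byte char #2 = F0 90 8C 97.
Offset 6: leading byte 0xEC = 11101100 → 3-byte char #3 = EC B1 84.
Offset 9: leading byte 0xEF = 11101111 → 3-byte char #4 = EF A7 85.
Leading byte 0xEF = 11101111 matches 1110xxxx → 3-byte sequence.
Byte 1: 0xEF = 11101111, payload 1111 (4 bits).
Byte 2: 0xA7 = 10100111 (10xxxxxx ✓), payload 100111.
Byte 3: 0x85 = 10000101 (10xxxxxx ✓), payload 000101.
Concatenate: 1111100111000101 = 0xF9C5 (16 bits → U+F9C5).

U+F9C5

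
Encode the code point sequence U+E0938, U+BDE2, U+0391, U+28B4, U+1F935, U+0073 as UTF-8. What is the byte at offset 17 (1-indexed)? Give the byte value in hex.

0x73

1-indexed offset 17 is 0-indexed offset 16.
U+E0938 → 4-byte form F3 A0 A4 B8 at offsets 0–3.
U+BDE2 → 3-byte form EB B7 A2 at offsets 4–6.
U+0391 → 2-byte form CE 91 at offsets 7–8.
U+28B4 → 3-byte form E2 A2 B4 at offsets 9–11.
U+1F935 → 4-byte form F0 9F A4 B5 at offsets 12–15.
U+0073 → 1-byte form 73 at offsets 16–16.
Offset 16 falls in char 6's range; it's byte 1 of 73 = 0x73.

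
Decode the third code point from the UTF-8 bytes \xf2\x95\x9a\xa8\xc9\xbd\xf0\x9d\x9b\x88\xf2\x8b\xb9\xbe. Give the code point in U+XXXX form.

U+1D6C8

Offset 0: leading byte 0xF2 = 11110010 → 4-byte char #1 = F2 95 9A A8.
Offset 4: leading byte 0xC9 = 11001001 → 2-byte char #2 = C9 BD.
Offset 6: leading byte 0xF0 = 11110000 → 4-byte char #3 = F0 9D 9B 88.
Leading byte 0xF0 = 11110000 matches 11110xxx → 4-byte sequence.
Byte 1: 0xF0 = 11110000, payload 000 (3 bits).
Byte 2: 0x9D = 10011101 (10xxxxxx ✓), payload 011101.
Byte 3: 0x9B = 10011011 (10xxxxxx ✓), payload 011011.
Byte 4: 0x88 = 10001000 (10xxxxxx ✓), payload 001000.
Concatenate: 000011101011011001000 = 0x1D6C8 (21 bits → U+1D6C8).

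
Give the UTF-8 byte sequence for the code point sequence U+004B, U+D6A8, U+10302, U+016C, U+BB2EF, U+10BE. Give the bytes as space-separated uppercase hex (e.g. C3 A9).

U+004B: 1-byte form → 4B.
U+D6A8: 3-byte form → ED 9A A8.
U+10302: 4-byte form → F0 90 8C 82.
U+016C: 2-byte form → C5 AC.
U+BB2EF: 4-byte form → F2 BB 8B AF.
U+10BE: 3-byte form → E1 82 BE.
Concatenated (17 bytes): 4B ED 9A A8 F0 90 8C 82 C5 AC F2 BB 8B AF E1 82 BE.

4B ED 9A A8 F0 90 8C 82 C5 AC F2 BB 8B AF E1 82 BE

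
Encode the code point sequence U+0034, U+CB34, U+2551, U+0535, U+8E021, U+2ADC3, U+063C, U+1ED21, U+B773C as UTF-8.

34 EC AC B4 E2 95 91 D4 B5 F2 8E 80 A1 F0 AA B7 83 D8 BC F0 9E B4 A1 F2 B7 9C BC

U+0034: 1-byte form → 34.
U+CB34: 3-byte form → EC AC B4.
U+2551: 3-byte form → E2 95 91.
U+0535: 2-byte form → D4 B5.
U+8E021: 4-byte form → F2 8E 80 A1.
U+2ADC3: 4-byte form → F0 AA B7 83.
U+063C: 2-byte form → D8 BC.
U+1ED21: 4-byte form → F0 9E B4 A1.
U+B773C: 4-byte form → F2 B7 9C BC.
Concatenated (27 bytes): 34 EC AC B4 E2 95 91 D4 B5 F2 8E 80 A1 F0 AA B7 83 D8 BC F0 9E B4 A1 F2 B7 9C BC.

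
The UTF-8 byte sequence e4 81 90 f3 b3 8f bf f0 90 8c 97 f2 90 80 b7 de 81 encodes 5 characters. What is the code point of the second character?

U+F33FF

Offset 0: leading byte 0xE4 = 11100100 → 3-byte char #1 = E4 81 90.
Offset 3: leading byte 0xF3 = 11110011 → 4-byte char #2 = F3 B3 8F BF.
Leading byte 0xF3 = 11110011 matches 11110xxx → 4-byte sequence.
Byte 1: 0xF3 = 11110011, payload 011 (3 bits).
Byte 2: 0xB3 = 10110011 (10xxxxxx ✓), payload 110011.
Byte 3: 0x8F = 10001111 (10xxxxxx ✓), payload 001111.
Byte 4: 0xBF = 10111111 (10xxxxxx ✓), payload 111111.
Concatenate: 011110011001111111111 = 0xF33FF (21 bits → U+F33FF).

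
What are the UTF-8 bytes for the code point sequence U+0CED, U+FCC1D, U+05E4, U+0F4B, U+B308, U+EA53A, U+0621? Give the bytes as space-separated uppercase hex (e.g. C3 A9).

E0 B3 AD F3 BC B0 9D D7 A4 E0 BD 8B EB 8C 88 F3 AA 94 BA D8 A1

U+0CED: 3-byte form → E0 B3 AD.
U+FCC1D: 4-byte form → F3 BC B0 9D.
U+05E4: 2-byte form → D7 A4.
U+0F4B: 3-byte form → E0 BD 8B.
U+B308: 3-byte form → EB 8C 88.
U+EA53A: 4-byte form → F3 AA 94 BA.
U+0621: 2-byte form → D8 A1.
Concatenated (21 bytes): E0 B3 AD F3 BC B0 9D D7 A4 E0 BD 8B EB 8C 88 F3 AA 94 BA D8 A1.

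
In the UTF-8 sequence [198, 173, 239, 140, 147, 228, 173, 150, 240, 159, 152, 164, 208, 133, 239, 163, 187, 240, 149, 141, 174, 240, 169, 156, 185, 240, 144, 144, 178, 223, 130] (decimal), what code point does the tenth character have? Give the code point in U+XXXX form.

U+07C2

Offset 0: leading byte 0xC6 = 11000110 → 2-byte char #1 = C6 AD.
Offset 2: leading byte 0xEF = 11101111 → 3-byte char #2 = EF 8C 93.
Offset 5: leading byte 0xE4 = 11100100 → 3-byte char #3 = E4 AD 96.
Offset 8: leading byte 0xF0 = 11110000 → 4-byte char #4 = F0 9F 98 A4.
Offset 12: leading byte 0xD0 = 11010000 → 2-byte char #5 = D0 85.
Offset 14: leading byte 0xEF = 11101111 → 3-byte char #6 = EF A3 BB.
Offset 17: leading byte 0xF0 = 11110000 → 4-byte char #7 = F0 95 8D AE.
Offset 21: leading byte 0xF0 = 11110000 → 4-byte char #8 = F0 A9 9C B9.
Offset 25: leading byte 0xF0 = 11110000 → 4-byte char #9 = F0 90 90 B2.
Offset 29: leading byte 0xDF = 11011111 → 2-byte char #10 = DF 82.
Leading byte 0xDF = 11011111 matches 110xxxxx → 2-byte sequence.
Byte 1: 0xDF = 11011111, payload 11111 (5 bits).
Byte 2: 0x82 = 10000010 (10xxxxxx ✓), payload 000010.
Concatenate: 11111000010 = 0x7C2 (11 bits → U+07C2).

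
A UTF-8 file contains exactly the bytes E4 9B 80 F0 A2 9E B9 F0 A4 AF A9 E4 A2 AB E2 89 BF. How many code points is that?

Byte at offset 0: 0xE4 = 11100100 → 3-byte char (#1). Advance 3.
Byte at offset 3: 0xF0 = 11110000 → 4-byte char (#2). Advance 4.
Byte at offset 7: 0xF0 = 11110000 → 4-byte char (#3). Advance 4.
Byte at offset 11: 0xE4 = 11100100 → 3-byte char (#4). Advance 3.
Byte at offset 14: 0xE2 = 11100010 → 3-byte char (#5). Advance 3.
Reached end at offset 17 after 5 code points.

5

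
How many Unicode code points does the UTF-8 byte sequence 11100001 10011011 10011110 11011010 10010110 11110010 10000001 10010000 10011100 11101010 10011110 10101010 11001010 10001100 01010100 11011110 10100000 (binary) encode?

7

Byte at offset 0: 0xE1 = 11100001 → 3-byte char (#1). Advance 3.
Byte at offset 3: 0xDA = 11011010 → 2-byte char (#2). Advance 2.
Byte at offset 5: 0xF2 = 11110010 → 4-byte char (#3). Advance 4.
Byte at offset 9: 0xEA = 11101010 → 3-byte char (#4). Advance 3.
Byte at offset 12: 0xCA = 11001010 → 2-byte char (#5). Advance 2.
Byte at offset 14: 0x54 = 01010100 → 1-byte char (#6). Advance 1.
Byte at offset 15: 0xDE = 11011110 → 2-byte char (#7). Advance 2.
Reached end at offset 17 after 7 code points.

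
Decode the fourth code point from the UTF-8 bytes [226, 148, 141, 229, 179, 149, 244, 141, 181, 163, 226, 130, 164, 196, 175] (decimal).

Offset 0: leading byte 0xE2 = 11100010 → 3-byte char #1 = E2 94 8D.
Offset 3: leading byte 0xE5 = 11100101 → 3-byte char #2 = E5 B3 95.
Offset 6: leading byte 0xF4 = 11110100 → 4-byte char #3 = F4 8D B5 A3.
Offset 10: leading byte 0xE2 = 11100010 → 3-byte char #4 = E2 82 A4.
Leading byte 0xE2 = 11100010 matches 1110xxxx → 3-byte sequence.
Byte 1: 0xE2 = 11100010, payload 0010 (4 bits).
Byte 2: 0x82 = 10000010 (10xxxxxx ✓), payload 000010.
Byte 3: 0xA4 = 10100100 (10xxxxxx ✓), payload 100100.
Concatenate: 0010000010100100 = 0x20A4 (16 bits → U+20A4).

U+20A4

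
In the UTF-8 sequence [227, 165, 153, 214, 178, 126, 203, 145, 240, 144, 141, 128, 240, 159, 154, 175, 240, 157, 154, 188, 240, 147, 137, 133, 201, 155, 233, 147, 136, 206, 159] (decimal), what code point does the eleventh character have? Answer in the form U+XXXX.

Offset 0: leading byte 0xE3 = 11100011 → 3-byte char #1 = E3 A5 99.
Offset 3: leading byte 0xD6 = 11010110 → 2-byte char #2 = D6 B2.
Offset 5: leading byte 0x7E = 01111110 → 1-byte char #3 = 7E.
Offset 6: leading byte 0xCB = 11001011 → 2-byte char #4 = CB 91.
Offset 8: leading byte 0xF0 = 11110000 → 4-byte char #5 = F0 90 8D 80.
Offset 12: leading byte 0xF0 = 11110000 → 4-byte char #6 = F0 9F 9A AF.
Offset 16: leading byte 0xF0 = 11110000 → 4-byte char #7 = F0 9D 9A BC.
Offset 20: leading byte 0xF0 = 11110000 → 4-byte char #8 = F0 93 89 85.
Offset 24: leading byte 0xC9 = 11001001 → 2-byte char #9 = C9 9B.
Offset 26: leading byte 0xE9 = 11101001 → 3-byte char #10 = E9 93 88.
Offset 29: leading byte 0xCE = 11001110 → 2-byte char #11 = CE 9F.
Leading byte 0xCE = 11001110 matches 110xxxxx → 2-byte sequence.
Byte 1: 0xCE = 11001110, payload 01110 (5 bits).
Byte 2: 0x9F = 10011111 (10xxxxxx ✓), payload 011111.
Concatenate: 01110011111 = 0x39F (11 bits → U+039F).

U+039F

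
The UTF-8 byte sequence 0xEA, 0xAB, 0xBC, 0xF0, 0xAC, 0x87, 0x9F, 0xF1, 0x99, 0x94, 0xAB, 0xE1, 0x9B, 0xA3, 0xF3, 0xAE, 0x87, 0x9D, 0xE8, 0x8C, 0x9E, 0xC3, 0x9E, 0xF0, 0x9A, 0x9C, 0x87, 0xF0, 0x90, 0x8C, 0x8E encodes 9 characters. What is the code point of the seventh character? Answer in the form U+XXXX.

Offset 0: leading byte 0xEA = 11101010 → 3-byte char #1 = EA AB BC.
Offset 3: leading byte 0xF0 = 11110000 → 4-byte char #2 = F0 AC 87 9F.
Offset 7: leading byte 0xF1 = 11110001 → 4-byte char #3 = F1 99 94 AB.
Offset 11: leading byte 0xE1 = 11100001 → 3-byte char #4 = E1 9B A3.
Offset 14: leading byte 0xF3 = 11110011 → 4-byte char #5 = F3 AE 87 9D.
Offset 18: leading byte 0xE8 = 11101000 → 3-byte char #6 = E8 8C 9E.
Offset 21: leading byte 0xC3 = 11000011 → 2-byte char #7 = C3 9E.
Leading byte 0xC3 = 11000011 matches 110xxxxx → 2-byte sequence.
Byte 1: 0xC3 = 11000011, payload 00011 (5 bits).
Byte 2: 0x9E = 10011110 (10xxxxxx ✓), payload 011110.
Concatenate: 00011011110 = 0xDE (11 bits → U+00DE).

U+00DE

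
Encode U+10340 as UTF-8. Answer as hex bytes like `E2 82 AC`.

U+10340 = 0x10340 = 66368 decimal. In range U+10000–U+10FFFF → 4-byte form: 11110xxx 10xxxxxx 10xxxxxx 10xxxxxx.
Binary (21 bits): 000010000001101000000.
Split 3+6+6+6: 000 | 010000 | 001101 | 000000.
Byte 1: 11110000 = 0xF0.
Byte 2: 10010000 = 0x90.
Byte 3: 10001101 = 0x8D.
Byte 4: 10000000 = 0x80.

F0 90 8D 80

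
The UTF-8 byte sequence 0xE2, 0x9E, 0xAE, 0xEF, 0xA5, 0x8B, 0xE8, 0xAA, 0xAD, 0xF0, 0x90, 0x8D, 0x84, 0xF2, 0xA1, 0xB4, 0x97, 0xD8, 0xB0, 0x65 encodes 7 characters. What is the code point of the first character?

U+27AE

Offset 0: leading byte 0xE2 = 11100010 → 3-byte char #1 = E2 9E AE.
Leading byte 0xE2 = 11100010 matches 1110xxxx → 3-byte sequence.
Byte 1: 0xE2 = 11100010, payload 0010 (4 bits).
Byte 2: 0x9E = 10011110 (10xxxxxx ✓), payload 011110.
Byte 3: 0xAE = 10101110 (10xxxxxx ✓), payload 101110.
Concatenate: 0010011110101110 = 0x27AE (16 bits → U+27AE).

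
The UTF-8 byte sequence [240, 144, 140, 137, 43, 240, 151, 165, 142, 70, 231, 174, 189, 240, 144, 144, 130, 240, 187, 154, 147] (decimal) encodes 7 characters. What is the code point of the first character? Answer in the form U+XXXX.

Offset 0: leading byte 0xF0 = 11110000 → 4-byte char #1 = F0 90 8C 89.
Leading byte 0xF0 = 11110000 matches 11110xxx → 4-byte sequence.
Byte 1: 0xF0 = 11110000, payload 000 (3 bits).
Byte 2: 0x90 = 10010000 (10xxxxxx ✓), payload 010000.
Byte 3: 0x8C = 10001100 (10xxxxxx ✓), payload 001100.
Byte 4: 0x89 = 10001001 (10xxxxxx ✓), payload 001001.
Concatenate: 000010000001100001001 = 0x10309 (21 bits → U+10309).

U+10309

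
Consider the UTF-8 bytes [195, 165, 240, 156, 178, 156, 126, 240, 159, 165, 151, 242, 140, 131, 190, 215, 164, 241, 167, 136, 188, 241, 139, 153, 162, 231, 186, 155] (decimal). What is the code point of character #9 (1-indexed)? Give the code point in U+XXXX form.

Offset 0: leading byte 0xC3 = 11000011 → 2-byte char #1 = C3 A5.
Offset 2: leading byte 0xF0 = 11110000 → 4-byte char #2 = F0 9C B2 9C.
Offset 6: leading byte 0x7E = 01111110 → 1-byte char #3 = 7E.
Offset 7: leading byte 0xF0 = 11110000 → 4-byte char #4 = F0 9F A5 97.
Offset 11: leading byte 0xF2 = 11110010 → 4-byte char #5 = F2 8C 83 BE.
Offset 15: leading byte 0xD7 = 11010111 → 2-byte char #6 = D7 A4.
Offset 17: leading byte 0xF1 = 11110001 → 4-byte char #7 = F1 A7 88 BC.
Offset 21: leading byte 0xF1 = 11110001 → 4-byte char #8 = F1 8B 99 A2.
Offset 25: leading byte 0xE7 = 11100111 → 3-byte char #9 = E7 BA 9B.
Leading byte 0xE7 = 11100111 matches 1110xxxx → 3-byte sequence.
Byte 1: 0xE7 = 11100111, payload 0111 (4 bits).
Byte 2: 0xBA = 10111010 (10xxxxxx ✓), payload 111010.
Byte 3: 0x9B = 10011011 (10xxxxxx ✓), payload 011011.
Concatenate: 0111111010011011 = 0x7E9B (16 bits → U+7E9B).

U+7E9B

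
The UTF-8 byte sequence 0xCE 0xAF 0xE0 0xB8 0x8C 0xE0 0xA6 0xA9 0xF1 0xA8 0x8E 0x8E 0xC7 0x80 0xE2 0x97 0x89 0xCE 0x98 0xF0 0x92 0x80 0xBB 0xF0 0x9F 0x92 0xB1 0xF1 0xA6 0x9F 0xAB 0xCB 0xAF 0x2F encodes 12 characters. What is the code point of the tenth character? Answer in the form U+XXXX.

Offset 0: leading byte 0xCE = 11001110 → 2-byte char #1 = CE AF.
Offset 2: leading byte 0xE0 = 11100000 → 3-byte char #2 = E0 B8 8C.
Offset 5: leading byte 0xE0 = 11100000 → 3-byte char #3 = E0 A6 A9.
Offset 8: leading byte 0xF1 = 11110001 → 4-byte char #4 = F1 A8 8E 8E.
Offset 12: leading byte 0xC7 = 11000111 → 2-byte char #5 = C7 80.
Offset 14: leading byte 0xE2 = 11100010 → 3-byte char #6 = E2 97 89.
Offset 17: leading byte 0xCE = 11001110 → 2-byte char #7 = CE 98.
Offset 19: leading byte 0xF0 = 11110000 → 4-byte char #8 = F0 92 80 BB.
Offset 23: leading byte 0xF0 = 11110000 → 4-byte char #9 = F0 9F 92 B1.
Offset 27: leading byte 0xF1 = 11110001 → 4-byte char #10 = F1 A6 9F AB.
Leading byte 0xF1 = 11110001 matches 11110xxx → 4-byte sequence.
Byte 1: 0xF1 = 11110001, payload 001 (3 bits).
Byte 2: 0xA6 = 10100110 (10xxxxxx ✓), payload 100110.
Byte 3: 0x9F = 10011111 (10xxxxxx ✓), payload 011111.
Byte 4: 0xAB = 10101011 (10xxxxxx ✓), payload 101011.
Concatenate: 001100110011111101011 = 0x667EB (21 bits → U+667EB).

U+667EB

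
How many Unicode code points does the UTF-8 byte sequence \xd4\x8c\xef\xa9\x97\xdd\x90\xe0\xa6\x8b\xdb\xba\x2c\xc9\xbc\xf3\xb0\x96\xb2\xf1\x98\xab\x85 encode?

Byte at offset 0: 0xD4 = 11010100 → 2-byte char (#1). Advance 2.
Byte at offset 2: 0xEF = 11101111 → 3-byte char (#2). Advance 3.
Byte at offset 5: 0xDD = 11011101 → 2-byte char (#3). Advance 2.
Byte at offset 7: 0xE0 = 11100000 → 3-byte char (#4). Advance 3.
Byte at offset 10: 0xDB = 11011011 → 2-byte char (#5). Advance 2.
Byte at offset 12: 0x2C = 00101100 → 1-byte char (#6). Advance 1.
Byte at offset 13: 0xC9 = 11001001 → 2-byte char (#7). Advance 2.
Byte at offset 15: 0xF3 = 11110011 → 4-byte char (#8). Advance 4.
Byte at offset 19: 0xF1 = 11110001 → 4-byte char (#9). Advance 4.
Reached end at offset 23 after 9 code points.

9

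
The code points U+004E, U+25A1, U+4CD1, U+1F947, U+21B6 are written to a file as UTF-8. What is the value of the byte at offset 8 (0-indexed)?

U+004E → 1-byte form 4E at offsets 0–0.
U+25A1 → 3-byte form E2 96 A1 at offsets 1–3.
U+4CD1 → 3-byte form E4 B3 91 at offsets 4–6.
U+1F947 → 4-byte form F0 9F A5 87 at offsets 7–10.
Offset 8 falls in char 4's range; it's byte 2 of F0 9F A5 87 = 0x9F.

0x9F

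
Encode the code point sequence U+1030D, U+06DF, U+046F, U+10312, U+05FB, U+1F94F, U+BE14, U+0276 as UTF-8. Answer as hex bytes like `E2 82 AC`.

F0 90 8C 8D DB 9F D1 AF F0 90 8C 92 D7 BB F0 9F A5 8F EB B8 94 C9 B6

U+1030D: 4-byte form → F0 90 8C 8D.
U+06DF: 2-byte form → DB 9F.
U+046F: 2-byte form → D1 AF.
U+10312: 4-byte form → F0 90 8C 92.
U+05FB: 2-byte form → D7 BB.
U+1F94F: 4-byte form → F0 9F A5 8F.
U+BE14: 3-byte form → EB B8 94.
U+0276: 2-byte form → C9 B6.
Concatenated (23 bytes): F0 90 8C 8D DB 9F D1 AF F0 90 8C 92 D7 BB F0 9F A5 8F EB B8 94 C9 B6.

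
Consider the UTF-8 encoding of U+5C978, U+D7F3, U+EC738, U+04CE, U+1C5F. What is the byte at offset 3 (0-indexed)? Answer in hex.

0xB8

U+5C978 → 4-byte form F1 9C A5 B8 at offsets 0–3.
Offset 3 falls in char 1's range; it's byte 4 of F1 9C A5 B8 = 0xB8.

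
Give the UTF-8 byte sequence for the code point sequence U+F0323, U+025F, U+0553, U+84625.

U+F0323: 4-byte form → F3 B0 8C A3.
U+025F: 2-byte form → C9 9F.
U+0553: 2-byte form → D5 93.
U+84625: 4-byte form → F2 84 98 A5.
Concatenated (12 bytes): F3 B0 8C A3 C9 9F D5 93 F2 84 98 A5.

F3 B0 8C A3 C9 9F D5 93 F2 84 98 A5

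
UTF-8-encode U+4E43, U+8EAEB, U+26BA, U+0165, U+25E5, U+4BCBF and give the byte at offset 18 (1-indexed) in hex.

0xB2

1-indexed offset 18 is 0-indexed offset 17.
U+4E43 → 3-byte form E4 B9 83 at offsets 0–2.
U+8EAEB → 4-byte form F2 8E AB AB at offsets 3–6.
U+26BA → 3-byte form E2 9A BA at offsets 7–9.
U+0165 → 2-byte form C5 A5 at offsets 10–11.
U+25E5 → 3-byte form E2 97 A5 at offsets 12–14.
U+4BCBF → 4-byte form F1 8B B2 BF at offsets 15–18.
Offset 17 falls in char 6's range; it's byte 3 of F1 8B B2 BF = 0xB2.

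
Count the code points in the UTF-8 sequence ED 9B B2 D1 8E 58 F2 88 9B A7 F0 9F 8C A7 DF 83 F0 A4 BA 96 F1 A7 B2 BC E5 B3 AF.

Byte at offset 0: 0xED = 11101101 → 3-byte char (#1). Advance 3.
Byte at offset 3: 0xD1 = 11010001 → 2-byte char (#2). Advance 2.
Byte at offset 5: 0x58 = 01011000 → 1-byte char (#3). Advance 1.
Byte at offset 6: 0xF2 = 11110010 → 4-byte char (#4). Advance 4.
Byte at offset 10: 0xF0 = 11110000 → 4-byte char (#5). Advance 4.
Byte at offset 14: 0xDF = 11011111 → 2-byte char (#6). Advance 2.
Byte at offset 16: 0xF0 = 11110000 → 4-byte char (#7). Advance 4.
Byte at offset 20: 0xF1 = 11110001 → 4-byte char (#8). Advance 4.
Byte at offset 24: 0xE5 = 11100101 → 3-byte char (#9). Advance 3.
Reached end at offset 27 after 9 code points.

9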